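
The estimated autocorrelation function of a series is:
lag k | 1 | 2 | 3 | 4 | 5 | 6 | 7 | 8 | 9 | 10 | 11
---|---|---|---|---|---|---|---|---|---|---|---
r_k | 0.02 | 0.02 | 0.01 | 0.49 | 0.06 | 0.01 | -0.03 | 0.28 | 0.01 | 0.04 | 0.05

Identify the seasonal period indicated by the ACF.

The largest autocorrelation is r_4 = 0.49, with a weaker echo at lag 8 (0.28); the remaining lags stay at or below 0.06.
The dominant spike at lag 4 indicates a seasonal period of 4.

4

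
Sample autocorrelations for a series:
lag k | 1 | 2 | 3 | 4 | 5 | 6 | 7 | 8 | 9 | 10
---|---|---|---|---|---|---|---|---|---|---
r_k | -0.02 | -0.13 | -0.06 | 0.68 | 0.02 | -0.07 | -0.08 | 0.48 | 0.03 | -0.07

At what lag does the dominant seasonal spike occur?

4

The largest autocorrelation is r_4 = 0.68, with a weaker echo at lag 8 (0.48); the remaining lags stay at or below 0.03.
The dominant spike at lag 4 indicates a seasonal period of 4.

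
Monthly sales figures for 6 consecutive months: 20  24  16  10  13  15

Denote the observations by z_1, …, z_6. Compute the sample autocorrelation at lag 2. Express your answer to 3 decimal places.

-0.321

Mean z̄ = (20 + 24 + 16 + 10 + 13 + 15)/6 = 16.3333
Deviations from mean: 3.6667, 7.6667, -0.3333, -6.3333, -3.3333, -1.3333
Σ(z_t−z̄)(z_{t+2}−z̄) = (-1.2222) + (-48.5556) + (1.1111) + (8.4444) = -40.2222
Denominator Σ(z_t−z̄)² = 125.3333
r_2 = -40.2222 / 125.3333 = -0.321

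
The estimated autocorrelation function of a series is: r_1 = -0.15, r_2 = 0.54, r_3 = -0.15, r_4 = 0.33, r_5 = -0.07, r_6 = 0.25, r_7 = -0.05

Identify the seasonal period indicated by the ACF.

The largest autocorrelation is r_2 = 0.54, with weaker echoes at lags 4 (0.33) and 6 (0.25); the remaining lags stay at or below -0.05.
The dominant spike at lag 2 indicates a seasonal period of 2.

2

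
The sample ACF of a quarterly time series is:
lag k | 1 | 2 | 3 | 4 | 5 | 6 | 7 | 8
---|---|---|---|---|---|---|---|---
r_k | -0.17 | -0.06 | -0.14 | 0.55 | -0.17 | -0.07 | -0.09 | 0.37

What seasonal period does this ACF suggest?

The largest autocorrelation is r_4 = 0.55, with a weaker echo at lag 8 (0.37); the remaining lags stay at or below -0.06.
The dominant spike at lag 4 indicates a seasonal period of 4.

4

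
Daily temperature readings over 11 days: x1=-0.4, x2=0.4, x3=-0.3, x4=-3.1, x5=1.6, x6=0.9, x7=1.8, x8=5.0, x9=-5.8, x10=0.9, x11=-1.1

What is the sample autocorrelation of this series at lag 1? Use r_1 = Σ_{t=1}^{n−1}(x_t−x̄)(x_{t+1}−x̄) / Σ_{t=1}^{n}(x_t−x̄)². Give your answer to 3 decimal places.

Mean x̄ = (-0.4 + 0.4 − 0.3 − 3.1 + 1.6 + 0.9 + 1.8 + 5.0 − 5.8 + 0.9 − 1.1)/11 = -0.0091
Numerator Σ_{t=1}^{10}(x_t−x̄)(x_{t+1}−x̄) = -27.4474
Denominator Σ(x_t−x̄)² = 77.2891
r_1 = -27.4474 / 77.2891 = -0.355

-0.355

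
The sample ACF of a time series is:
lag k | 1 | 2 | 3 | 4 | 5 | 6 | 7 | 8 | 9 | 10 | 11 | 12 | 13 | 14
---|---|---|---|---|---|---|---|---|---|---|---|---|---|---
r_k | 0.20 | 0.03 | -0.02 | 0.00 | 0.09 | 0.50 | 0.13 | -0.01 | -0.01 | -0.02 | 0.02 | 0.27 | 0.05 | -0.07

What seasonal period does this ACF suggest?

6

The largest autocorrelation is r_6 = 0.50, with a weaker echo at lag 12 (0.27); the remaining lags stay at or below 0.20. The elevated value at lag 1 (0.20), dropping to 0.03 at lag 2, reflects decaying short-term dependence rather than seasonality.
The dominant spike at lag 6 indicates a seasonal period of 6.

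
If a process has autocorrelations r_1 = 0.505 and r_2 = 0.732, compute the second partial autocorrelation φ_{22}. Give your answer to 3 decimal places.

0.640

φ_{22} = (r_2 − r_1²) / (1 − r_1²)
r_1² = (0.505)² = 0.255025
Numerator = 0.732 − 0.2550 = 0.4770; denominator = 1 − 0.2550 = 0.7450
φ_{22} = 0.4770 / 0.7450 = 0.640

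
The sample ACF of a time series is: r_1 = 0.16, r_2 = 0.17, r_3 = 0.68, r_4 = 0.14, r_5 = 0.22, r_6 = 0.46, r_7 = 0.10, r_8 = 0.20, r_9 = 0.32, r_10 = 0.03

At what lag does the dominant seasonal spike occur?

The largest autocorrelation is r_3 = 0.68, with weaker echoes at lags 6 (0.46) and 9 (0.32); the remaining lags stay at or below 0.22.
The dominant spike at lag 3 indicates a seasonal period of 3.

3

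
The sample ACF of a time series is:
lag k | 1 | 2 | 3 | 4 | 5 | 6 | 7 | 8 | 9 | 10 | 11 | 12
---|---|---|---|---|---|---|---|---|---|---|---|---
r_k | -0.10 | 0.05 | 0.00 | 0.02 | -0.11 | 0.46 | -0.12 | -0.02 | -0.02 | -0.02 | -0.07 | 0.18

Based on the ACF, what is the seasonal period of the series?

The largest autocorrelation is r_6 = 0.46, with a weaker echo at lag 12 (0.18); the remaining lags stay at or below 0.05.
The dominant spike at lag 6 indicates a seasonal period of 6.

6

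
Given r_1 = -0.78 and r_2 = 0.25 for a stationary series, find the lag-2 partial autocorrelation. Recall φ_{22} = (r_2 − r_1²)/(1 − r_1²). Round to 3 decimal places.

-0.915

φ_{22} = (r_2 − r_1²) / (1 − r_1²)
r_1² = (-0.78)² = 0.6084
Numerator = 0.25 − 0.6084 = -0.3584; denominator = 1 − 0.6084 = 0.3916
φ_{22} = -0.3584 / 0.3916 = -0.915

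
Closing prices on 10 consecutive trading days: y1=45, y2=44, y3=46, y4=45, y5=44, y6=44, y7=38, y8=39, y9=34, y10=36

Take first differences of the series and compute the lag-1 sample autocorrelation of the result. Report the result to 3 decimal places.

-0.547

First differences Δy: -1, 2, -1, -1, 0, -6, 1, -5, 2
Mean of differences = -1.0000
Numerator Σ(Δy_t−Δȳ)(Δy_{t+1}−Δȳ) = -35.0000
Denominator Σ(Δy_t−Δȳ)² = 64.0000
r_1(Δy) = -35.0000 / 64.0000 = -0.547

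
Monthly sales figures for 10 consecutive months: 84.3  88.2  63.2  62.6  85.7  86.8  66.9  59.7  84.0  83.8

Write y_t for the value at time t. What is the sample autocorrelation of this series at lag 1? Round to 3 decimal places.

0.063

Mean ȳ = (84.3 + 88.2 + 63.2 + 62.6 + 85.7 + 86.8 + 66.9 + 59.7 + 84.0 + 83.8)/10 = 76.5200
Numerator Σ_{t=1}^{9}(y_t−ȳ)(y_{t+1}−ȳ) = 78.8476
Denominator Σ(y_t−ȳ)² = 1242.4960
r_1 = 78.8476 / 1242.4960 = 0.063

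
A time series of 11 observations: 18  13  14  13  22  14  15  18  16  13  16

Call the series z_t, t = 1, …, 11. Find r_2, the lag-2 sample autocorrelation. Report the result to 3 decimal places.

Mean z̄ = (18 + 13 + 14 + 13 + 22 + 14 + 15 + 18 + 16 + 13 + 16)/11 = 15.6364
Numerator Σ_{t=1}^{9}(z_t−z̄)(z_{t+2}−z̄) = -17.2645
Denominator Σ(z_t−z̄)² = 78.5455
r_2 = -17.2645 / 78.5455 = -0.220

-0.220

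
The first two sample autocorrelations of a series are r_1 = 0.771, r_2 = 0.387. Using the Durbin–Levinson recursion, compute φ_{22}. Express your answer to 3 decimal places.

-0.511

φ_{22} = (r_2 − r_1²) / (1 − r_1²)
r_1² = (0.771)² = 0.594441
Numerator = 0.387 − 0.5944 = -0.2074; denominator = 1 − 0.5944 = 0.4056
φ_{22} = -0.2074 / 0.4056 = -0.511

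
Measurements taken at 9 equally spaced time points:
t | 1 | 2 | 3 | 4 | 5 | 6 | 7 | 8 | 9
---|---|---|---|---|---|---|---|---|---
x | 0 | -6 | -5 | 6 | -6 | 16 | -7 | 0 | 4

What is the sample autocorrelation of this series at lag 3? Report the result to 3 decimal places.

-0.057

Mean x̄ = (0 − 6 − 5 + 6 − 6 + 16 − 7 + 0 + 4)/9 = 0.2222
Numerator Σ_{t=1}^{6}(x_t−x̄)(x_{t+3}−x̄) = -25.7037
Denominator Σ(x_t−x̄)² = 453.5556
r_3 = -25.7037 / 453.5556 = -0.057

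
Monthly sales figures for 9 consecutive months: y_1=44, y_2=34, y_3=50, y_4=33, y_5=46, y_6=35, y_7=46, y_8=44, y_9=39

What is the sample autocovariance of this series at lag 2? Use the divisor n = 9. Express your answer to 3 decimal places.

Mean ȳ = (44 + 34 + 50 + 33 + 46 + 35 + 46 + 44 + 39)/9 = 41.2222
Σ_{t=1}^{7}(y_t−ȳ)(y_{t+2}−ȳ) = 171.7901
γ_2 = 171.7901 / 9 = 19.088

19.088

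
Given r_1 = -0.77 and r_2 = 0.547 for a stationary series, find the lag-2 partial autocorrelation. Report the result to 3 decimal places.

φ_{22} = (r_2 − r_1²) / (1 − r_1²)
r_1² = (-0.77)² = 0.5929
Numerator = 0.547 − 0.5929 = -0.0459; denominator = 1 − 0.5929 = 0.4071
φ_{22} = -0.0459 / 0.4071 = -0.113

-0.113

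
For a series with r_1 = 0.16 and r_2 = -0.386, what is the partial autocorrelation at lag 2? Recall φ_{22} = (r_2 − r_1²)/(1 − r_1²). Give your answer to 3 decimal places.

-0.422

φ_{22} = (r_2 − r_1²) / (1 − r_1²)
r_1² = (0.16)² = 0.0256
Numerator = -0.386 − 0.0256 = -0.4116; denominator = 1 − 0.0256 = 0.9744
φ_{22} = -0.4116 / 0.9744 = -0.422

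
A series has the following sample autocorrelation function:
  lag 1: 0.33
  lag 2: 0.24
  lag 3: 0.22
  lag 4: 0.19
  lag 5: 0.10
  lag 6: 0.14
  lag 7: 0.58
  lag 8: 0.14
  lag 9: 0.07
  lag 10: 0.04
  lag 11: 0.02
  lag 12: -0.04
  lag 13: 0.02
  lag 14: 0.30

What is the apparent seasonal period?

7

The largest autocorrelation is r_7 = 0.58; the remaining lags stay at or below 0.33. The elevated value at lag 1 (0.33), dropping to 0.24 at lag 2, reflects decaying short-term dependence rather than seasonality.
The dominant spike at lag 7 indicates a seasonal period of 7.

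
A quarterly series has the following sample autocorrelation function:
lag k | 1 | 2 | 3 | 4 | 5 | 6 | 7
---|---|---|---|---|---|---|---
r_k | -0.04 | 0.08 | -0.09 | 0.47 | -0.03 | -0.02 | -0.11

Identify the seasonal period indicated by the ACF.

The largest autocorrelation is r_4 = 0.47; the remaining lags stay at or below 0.08.
The dominant spike at lag 4 indicates a seasonal period of 4.

4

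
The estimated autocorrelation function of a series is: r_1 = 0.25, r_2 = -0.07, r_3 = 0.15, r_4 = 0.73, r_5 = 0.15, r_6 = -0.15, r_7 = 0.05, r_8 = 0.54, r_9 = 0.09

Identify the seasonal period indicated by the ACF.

4

The largest autocorrelation is r_4 = 0.73, with a weaker echo at lag 8 (0.54); the remaining lags stay at or below 0.25.
The dominant spike at lag 4 indicates a seasonal period of 4.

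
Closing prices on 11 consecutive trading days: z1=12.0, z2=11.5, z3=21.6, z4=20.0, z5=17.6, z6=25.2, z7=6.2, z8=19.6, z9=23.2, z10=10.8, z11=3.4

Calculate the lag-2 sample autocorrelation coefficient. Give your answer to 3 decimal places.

-0.287

Mean z̄ = (12.0 + 11.5 + 21.6 + 20.0 + 17.6 + 25.2 + 6.2 + 19.6 + 23.2 + 10.8 + 3.4)/11 = 15.5545
Numerator Σ_{t=1}^{9}(z_t−z̄)(z_{t+2}−z̄) = -148.0641
Denominator Σ(z_t−z̄)² = 515.2673
r_2 = -148.0641 / 515.2673 = -0.287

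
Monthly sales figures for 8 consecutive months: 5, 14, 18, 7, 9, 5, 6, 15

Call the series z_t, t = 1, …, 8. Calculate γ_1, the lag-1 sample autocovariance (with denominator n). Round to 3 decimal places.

-0.518

Mean z̄ = (5 + 14 + 18 + 7 + 9 + 5 + 6 + 15)/8 = 9.8750
Σ_{t=1}^{7}(z_t−z̄)(z_{t+1}−z̄) = -4.1406
γ_1 = -4.1406 / 8 = -0.518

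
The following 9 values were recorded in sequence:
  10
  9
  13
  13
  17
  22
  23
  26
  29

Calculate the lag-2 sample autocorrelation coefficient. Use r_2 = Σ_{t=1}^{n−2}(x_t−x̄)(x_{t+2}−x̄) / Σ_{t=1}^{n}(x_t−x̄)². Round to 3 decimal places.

0.360

Mean x̄ = (10 + 9 + 13 + 13 + 17 + 22 + 23 + 26 + 29)/9 = 18.0000
Σ(x_t−x̄)(x_{t+2}−x̄) = (40.0000) + (45.0000) + (5.0000) + (-20.0000) + (-5.0000) + (32.0000) + (55.0000) = 152.0000
Denominator Σ(x_t−x̄)² = 422.0000
r_2 = 152.0000 / 422.0000 = 0.360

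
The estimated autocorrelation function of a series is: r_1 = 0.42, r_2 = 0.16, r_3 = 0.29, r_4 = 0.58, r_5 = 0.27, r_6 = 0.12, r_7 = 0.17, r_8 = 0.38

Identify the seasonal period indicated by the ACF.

4

The largest autocorrelation is r_4 = 0.58; the remaining lags stay at or below 0.42. The elevated value at lag 1 (0.42), dropping to 0.16 at lag 2, reflects decaying short-term dependence rather than seasonality.
The dominant spike at lag 4 indicates a seasonal period of 4.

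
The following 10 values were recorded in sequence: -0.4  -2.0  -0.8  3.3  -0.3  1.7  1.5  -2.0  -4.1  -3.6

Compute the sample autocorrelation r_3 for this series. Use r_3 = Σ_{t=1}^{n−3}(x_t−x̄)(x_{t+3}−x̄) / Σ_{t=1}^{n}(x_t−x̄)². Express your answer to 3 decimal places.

Mean x̄ = (-0.4 − 2.0 − 0.8 + 3.3 − 0.3 + 1.7 + 1.5 − 2.0 − 4.1 − 3.6)/10 = -0.6700
Σ(x_t−x̄)(x_{t+3}−x̄) = (1.0719) + (-0.4921) + (-0.3081) + (8.6149) + (-0.4921) + (-8.1291) + (-6.3581) = -6.0927
Denominator Σ(x_t−x̄)² = 50.2010
r_3 = -6.0927 / 50.2010 = -0.121

-0.121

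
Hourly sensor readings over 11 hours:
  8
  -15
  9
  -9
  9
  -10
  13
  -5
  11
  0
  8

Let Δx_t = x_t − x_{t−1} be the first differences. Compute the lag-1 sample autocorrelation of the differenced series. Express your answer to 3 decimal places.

First differences Δx: -23, 24, -18, 18, -19, 23, -18, 16, -11, 8
Mean of differences = 0.0000
Numerator Σ(Δx_t−Δx̄)(Δx_{t+1}−Δx̄) = -3053.0000
Denominator Σ(Δx_t−Δx̄)² = 3408.0000
r_1(Δx) = -3053.0000 / 3408.0000 = -0.896

-0.896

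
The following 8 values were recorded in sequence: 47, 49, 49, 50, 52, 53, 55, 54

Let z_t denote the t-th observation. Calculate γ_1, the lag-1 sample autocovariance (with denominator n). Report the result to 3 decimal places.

4.342

Mean z̄ = (47 + 49 + 49 + 50 + 52 + 53 + 55 + 54)/8 = 51.1250
Deviations: -4.1250, -2.1250, -2.1250, -1.1250, 0.8750, 1.8750, 3.8750, 2.8750
Σ_{t=1}^{7}(z_t−z̄)(z_{t+1}−z̄) = 34.7344
γ_1 = 34.7344 / 8 = 4.342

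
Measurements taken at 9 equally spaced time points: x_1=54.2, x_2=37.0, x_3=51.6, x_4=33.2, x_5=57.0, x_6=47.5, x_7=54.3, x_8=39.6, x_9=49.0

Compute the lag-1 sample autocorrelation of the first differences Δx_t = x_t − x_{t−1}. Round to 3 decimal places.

-0.802

First differences Δx: -17.2, 14.6, -18.4, 23.8, -9.5, 6.8, -14.7, 9.4
Mean of differences = -0.6500
Numerator Σ(Δx_t−Δx̄)(Δx_{t+1}−Δx̄) = -1485.2525
Denominator Σ(Δx_t−Δx̄)² = 1851.5600
r_1(Δx) = -1485.2525 / 1851.5600 = -0.802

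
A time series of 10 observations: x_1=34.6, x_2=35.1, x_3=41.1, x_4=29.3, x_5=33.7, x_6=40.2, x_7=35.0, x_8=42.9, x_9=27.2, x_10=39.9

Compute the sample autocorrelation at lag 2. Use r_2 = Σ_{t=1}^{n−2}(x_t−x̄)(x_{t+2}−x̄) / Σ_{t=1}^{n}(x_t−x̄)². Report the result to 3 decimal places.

Mean x̄ = (34.6 + 35.1 + 41.1 + 29.3 + 33.7 + 40.2 + 35.0 + 42.9 + 27.2 + 39.9)/10 = 35.9000
Numerator Σ_{t=1}^{8}(x_t−x̄)(x_{t+2}−x̄) = 26.6100
Denominator Σ(x_t−x̄)² = 237.7600
r_2 = 26.6100 / 237.7600 = 0.112

0.112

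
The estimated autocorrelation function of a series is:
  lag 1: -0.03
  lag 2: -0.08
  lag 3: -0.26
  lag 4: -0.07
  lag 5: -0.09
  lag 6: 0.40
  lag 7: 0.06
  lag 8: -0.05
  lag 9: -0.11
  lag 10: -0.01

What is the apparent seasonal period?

6

The largest autocorrelation is r_6 = 0.40; the remaining lags stay at or below 0.06.
The dominant spike at lag 6 indicates a seasonal period of 6.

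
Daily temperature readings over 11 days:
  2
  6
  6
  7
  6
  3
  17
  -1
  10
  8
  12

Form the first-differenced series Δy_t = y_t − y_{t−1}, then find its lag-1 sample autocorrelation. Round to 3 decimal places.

-0.771

First differences Δy: 4, 0, 1, -1, -3, 14, -18, 11, -2, 4
Mean of differences = 1.0000
Numerator Σ(Δy_t−Δȳ)(Δy_{t+1}−Δȳ) = -523.0000
Denominator Σ(Δy_t−Δȳ)² = 678.0000
r_1(Δy) = -523.0000 / 678.0000 = -0.771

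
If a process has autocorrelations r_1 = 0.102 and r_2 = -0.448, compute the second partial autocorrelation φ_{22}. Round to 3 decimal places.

-0.463

φ_{22} = (r_2 − r_1²) / (1 − r_1²)
r_1² = (0.102)² = 0.010404
Numerator = -0.448 − 0.0104 = -0.4584; denominator = 1 − 0.0104 = 0.9896
φ_{22} = -0.4584 / 0.9896 = -0.463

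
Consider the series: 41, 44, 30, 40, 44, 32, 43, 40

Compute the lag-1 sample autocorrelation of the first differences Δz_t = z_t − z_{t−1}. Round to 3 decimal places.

-0.597

First differences Δz: 3, -14, 10, 4, -12, 11, -3
Mean of differences = -0.1429
Numerator Σ(Δz_t−Δz̄)(Δz_{t+1}−Δz̄) = -355.1633
Denominator Σ(Δz_t−Δz̄)² = 594.8571
r_1(Δz) = -355.1633 / 594.8571 = -0.597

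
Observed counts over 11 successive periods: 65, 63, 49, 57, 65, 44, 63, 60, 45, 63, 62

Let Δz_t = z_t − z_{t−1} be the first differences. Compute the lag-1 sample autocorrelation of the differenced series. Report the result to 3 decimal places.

-0.525

First differences Δz: -2, -14, 8, 8, -21, 19, -3, -15, 18, -1
Mean of differences = -0.3000
Numerator Σ(Δz_t−Δz̄)(Δz_{t+1}−Δz̄) = -887.0900
Denominator Σ(Δz_t−Δz̄)² = 1688.1000
r_1(Δz) = -887.0900 / 1688.1000 = -0.525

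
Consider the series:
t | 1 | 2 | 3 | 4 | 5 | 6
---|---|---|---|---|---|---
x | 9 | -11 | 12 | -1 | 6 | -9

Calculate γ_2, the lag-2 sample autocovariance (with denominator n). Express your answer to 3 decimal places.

31.167

Mean x̄ = (9 − 11 + 12 − 1 + 6 − 9)/6 = 1.0000
Deviations: 8.0000, -12.0000, 11.0000, -2.0000, 5.0000, -10.0000
Σ_{t=1}^{4}(x_t−x̄)(x_{t+2}−x̄) = 187.0000
γ_2 = 187.0000 / 6 = 31.167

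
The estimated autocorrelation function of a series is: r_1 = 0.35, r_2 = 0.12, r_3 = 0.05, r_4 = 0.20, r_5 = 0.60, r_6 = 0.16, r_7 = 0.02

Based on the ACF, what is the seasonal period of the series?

5

The largest autocorrelation is r_5 = 0.60; the remaining lags stay at or below 0.35. The elevated value at lag 1 (0.35), dropping to 0.12 at lag 2, reflects decaying short-term dependence rather than seasonality.
The dominant spike at lag 5 indicates a seasonal period of 5.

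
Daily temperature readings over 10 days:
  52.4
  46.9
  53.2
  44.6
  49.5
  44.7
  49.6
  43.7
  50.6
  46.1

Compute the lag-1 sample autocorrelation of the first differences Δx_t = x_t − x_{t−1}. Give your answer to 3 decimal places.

First differences Δx: -5.5, 6.3, -8.6, 4.9, -4.8, 4.9, -5.9, 6.9, -4.5
Mean of differences = -0.7000
Numerator Σ(Δx_t−Δx̄)(Δx_{t+1}−Δx̄) = -276.5800
Denominator Σ(Δx_t−Δx̄)² = 313.2200
r_1(Δx) = -276.5800 / 313.2200 = -0.883

-0.883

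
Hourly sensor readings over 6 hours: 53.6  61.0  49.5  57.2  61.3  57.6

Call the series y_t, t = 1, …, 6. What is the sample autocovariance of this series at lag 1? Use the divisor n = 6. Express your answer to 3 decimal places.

-6.908

Mean ȳ = (53.6 + 61.0 + 49.5 + 57.2 + 61.3 + 57.6)/6 = 56.7000
Σ_{t=1}^{5}(y_t−ȳ)(y_{t+1}−ȳ) = -41.4500
γ_1 = -41.4500 / 6 = -6.908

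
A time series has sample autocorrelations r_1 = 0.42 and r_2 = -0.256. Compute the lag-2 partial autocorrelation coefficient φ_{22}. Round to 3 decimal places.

φ_{22} = (r_2 − r_1²) / (1 − r_1²)
r_1² = (0.42)² = 0.1764
Numerator = -0.256 − 0.1764 = -0.4324; denominator = 1 − 0.1764 = 0.8236
φ_{22} = -0.4324 / 0.8236 = -0.525

-0.525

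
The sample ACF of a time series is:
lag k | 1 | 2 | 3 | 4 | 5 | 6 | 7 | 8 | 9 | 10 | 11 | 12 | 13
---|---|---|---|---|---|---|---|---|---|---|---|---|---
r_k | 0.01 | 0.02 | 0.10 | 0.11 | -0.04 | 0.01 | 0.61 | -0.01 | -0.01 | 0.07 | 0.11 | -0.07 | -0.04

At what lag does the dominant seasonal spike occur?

7

The largest autocorrelation is r_7 = 0.61; the remaining lags stay at or below 0.11.
The dominant spike at lag 7 indicates a seasonal period of 7.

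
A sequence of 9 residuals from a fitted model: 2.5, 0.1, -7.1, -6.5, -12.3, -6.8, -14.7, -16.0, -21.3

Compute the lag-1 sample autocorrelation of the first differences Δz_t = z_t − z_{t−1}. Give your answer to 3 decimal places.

First differences Δz: -2.4, -7.2, 0.6, -5.8, 5.5, -7.9, -1.3, -5.3
Mean of differences = -2.9750
Numerator Σ(Δz_t−Δz̄)(Δz_{t+1}−Δz̄) = -105.4581
Denominator Σ(Δz_t−Δz̄)² = 143.2350
r_1(Δz) = -105.4581 / 143.2350 = -0.736

-0.736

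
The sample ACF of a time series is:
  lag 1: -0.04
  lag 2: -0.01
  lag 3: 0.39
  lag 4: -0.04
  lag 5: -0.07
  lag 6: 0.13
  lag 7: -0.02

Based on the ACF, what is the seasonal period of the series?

3

The largest autocorrelation is r_3 = 0.39; the remaining lags stay at or below 0.13.
The dominant spike at lag 3 indicates a seasonal period of 3.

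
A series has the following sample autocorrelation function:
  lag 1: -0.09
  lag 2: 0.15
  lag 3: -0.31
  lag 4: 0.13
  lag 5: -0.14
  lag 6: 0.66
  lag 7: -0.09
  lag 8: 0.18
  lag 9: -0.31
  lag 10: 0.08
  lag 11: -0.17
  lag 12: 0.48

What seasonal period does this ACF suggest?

6

The largest autocorrelation is r_6 = 0.66, with a weaker echo at lag 12 (0.48); the remaining lags stay at or below 0.18.
The dominant spike at lag 6 indicates a seasonal period of 6.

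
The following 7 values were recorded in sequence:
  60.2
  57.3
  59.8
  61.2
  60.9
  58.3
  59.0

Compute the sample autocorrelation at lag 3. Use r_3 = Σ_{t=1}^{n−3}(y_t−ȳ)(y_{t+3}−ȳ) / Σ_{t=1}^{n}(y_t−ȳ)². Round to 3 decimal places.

-0.264

Mean ȳ = (60.2 + 57.3 + 59.8 + 61.2 + 60.9 + 58.3 + 59.0)/7 = 59.5286
Deviations from mean: 0.6714, -2.2286, 0.2714, 1.6714, 1.3714, -1.2286, -0.5286
Numerator Σ_{t=1}^{4}(y_t−ȳ)(y_{t+3}−ȳ) = -3.1510
Denominator Σ(y_t−ȳ)² = 11.9543
r_3 = -3.1510 / 11.9543 = -0.264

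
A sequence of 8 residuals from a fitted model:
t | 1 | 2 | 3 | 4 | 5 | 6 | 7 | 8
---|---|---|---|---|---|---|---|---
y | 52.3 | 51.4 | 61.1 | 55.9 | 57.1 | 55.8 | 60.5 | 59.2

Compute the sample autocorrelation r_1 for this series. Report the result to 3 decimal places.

0.022

Mean ȳ = (52.3 + 51.4 + 61.1 + 55.9 + 57.1 + 55.8 + 60.5 + 59.2)/8 = 56.6625
Deviations from mean: -4.3625, -5.2625, 4.4375, -0.7625, 0.4375, -0.8625, 3.8375, 2.5375
Σ(y_t−ȳ)(y_{t+1}−ȳ) = (22.9577) + (-23.3523) + (-3.3836) + (-0.3336) + (-0.3773) + (-3.3098) + (9.7377) = 1.9386
Denominator Σ(y_t−ȳ)² = 89.0988
r_1 = 1.9386 / 89.0988 = 0.022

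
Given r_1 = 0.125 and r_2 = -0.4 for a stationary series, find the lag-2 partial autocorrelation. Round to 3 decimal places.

-0.422

φ_{22} = (r_2 − r_1²) / (1 − r_1²)
r_1² = (0.125)² = 0.015625
Numerator = -0.4 − 0.0156 = -0.4156; denominator = 1 − 0.0156 = 0.9844
φ_{22} = -0.4156 / 0.9844 = -0.422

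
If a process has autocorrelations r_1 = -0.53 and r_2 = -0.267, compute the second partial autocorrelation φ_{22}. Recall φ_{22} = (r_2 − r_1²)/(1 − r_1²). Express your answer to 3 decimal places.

-0.762

φ_{22} = (r_2 − r_1²) / (1 − r_1²)
r_1² = (-0.53)² = 0.2809
Numerator = -0.267 − 0.2809 = -0.5479; denominator = 1 − 0.2809 = 0.7191
φ_{22} = -0.5479 / 0.7191 = -0.762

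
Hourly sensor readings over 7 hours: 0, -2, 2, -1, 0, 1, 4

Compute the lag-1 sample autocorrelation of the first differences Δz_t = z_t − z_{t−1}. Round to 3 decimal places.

-0.574

First differences Δz: -2, 4, -3, 1, 1, 3
Mean of differences = 0.6667
Numerator Σ(Δz_t−Δz̄)(Δz_{t+1}−Δz̄) = -21.4444
Denominator Σ(Δz_t−Δz̄)² = 37.3333
r_1(Δz) = -21.4444 / 37.3333 = -0.574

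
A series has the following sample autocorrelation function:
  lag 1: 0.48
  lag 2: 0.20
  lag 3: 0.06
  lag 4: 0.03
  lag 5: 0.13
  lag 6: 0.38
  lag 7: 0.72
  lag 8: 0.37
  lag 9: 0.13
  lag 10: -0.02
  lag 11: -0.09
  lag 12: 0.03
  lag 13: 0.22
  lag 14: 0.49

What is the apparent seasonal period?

The largest autocorrelation is r_7 = 0.72, with a weaker echo at lag 14 (0.49); the remaining lags stay at or below 0.48. The elevated value at lag 1 (0.48), dropping to 0.20 at lag 2, reflects decaying short-term dependence rather than seasonality.
The dominant spike at lag 7 indicates a seasonal period of 7.

7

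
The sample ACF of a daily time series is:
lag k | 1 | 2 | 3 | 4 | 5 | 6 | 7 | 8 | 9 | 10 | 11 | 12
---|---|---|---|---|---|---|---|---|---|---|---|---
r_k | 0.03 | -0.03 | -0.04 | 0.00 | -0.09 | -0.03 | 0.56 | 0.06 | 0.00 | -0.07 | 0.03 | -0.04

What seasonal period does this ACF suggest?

7

The largest autocorrelation is r_7 = 0.56; the remaining lags stay at or below 0.06.
The dominant spike at lag 7 indicates a seasonal period of 7.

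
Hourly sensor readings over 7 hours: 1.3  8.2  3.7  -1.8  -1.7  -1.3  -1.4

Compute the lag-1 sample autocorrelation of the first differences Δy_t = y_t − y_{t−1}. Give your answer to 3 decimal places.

-0.117

First differences Δy: 6.9, -4.5, -5.5, 0.1, 0.4, -0.1
Mean of differences = -0.4500
Numerator Σ(Δy_t−Δȳ)(Δy_{t+1}−Δȳ) = -11.3275
Denominator Σ(Δy_t−Δȳ)² = 97.0750
r_1(Δy) = -11.3275 / 97.0750 = -0.117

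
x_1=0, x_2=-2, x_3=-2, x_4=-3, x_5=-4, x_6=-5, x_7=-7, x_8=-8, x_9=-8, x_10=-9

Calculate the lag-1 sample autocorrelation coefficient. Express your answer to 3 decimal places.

Mean x̄ = (0 − 2 − 2 − 3 − 4 − 5 − 7 − 8 − 8 − 9)/10 = -4.8000
Numerator Σ_{t=1}^{9}(x_t−x̄)(x_{t+1}−x̄) = 58.7600
Denominator Σ(x_t−x̄)² = 85.6000
r_1 = 58.7600 / 85.6000 = 0.686

0.686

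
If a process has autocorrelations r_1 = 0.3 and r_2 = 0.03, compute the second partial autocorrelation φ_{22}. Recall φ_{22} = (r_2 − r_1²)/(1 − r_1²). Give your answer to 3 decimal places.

φ_{22} = (r_2 − r_1²) / (1 − r_1²)
r_1² = (0.3)² = 0.09
Numerator = 0.03 − 0.0900 = -0.0600; denominator = 1 − 0.0900 = 0.9100
φ_{22} = -0.0600 / 0.9100 = -0.066

-0.066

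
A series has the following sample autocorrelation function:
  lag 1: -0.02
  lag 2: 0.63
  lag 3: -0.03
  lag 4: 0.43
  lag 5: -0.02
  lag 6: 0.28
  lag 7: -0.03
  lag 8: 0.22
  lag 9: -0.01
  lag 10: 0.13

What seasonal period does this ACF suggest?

The largest autocorrelation is r_2 = 0.63, with weaker echoes at lags 4 (0.43), 6 (0.28) and 8 (0.22); the remaining lags stay at or below 0.13.
The dominant spike at lag 2 indicates a seasonal period of 2.

2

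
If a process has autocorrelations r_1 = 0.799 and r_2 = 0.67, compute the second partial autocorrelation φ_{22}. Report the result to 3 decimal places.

0.087

φ_{22} = (r_2 − r_1²) / (1 − r_1²)
r_1² = (0.799)² = 0.638401
Numerator = 0.67 − 0.6384 = 0.0316; denominator = 1 − 0.6384 = 0.3616
φ_{22} = 0.0316 / 0.3616 = 0.087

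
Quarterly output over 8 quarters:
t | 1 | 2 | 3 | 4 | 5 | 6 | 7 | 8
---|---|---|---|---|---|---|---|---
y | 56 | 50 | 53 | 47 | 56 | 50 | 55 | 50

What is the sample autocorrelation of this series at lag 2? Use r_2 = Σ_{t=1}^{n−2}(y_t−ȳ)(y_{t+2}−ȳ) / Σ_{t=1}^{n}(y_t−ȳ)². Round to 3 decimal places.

Mean ȳ = (56 + 50 + 53 + 47 + 56 + 50 + 55 + 50)/8 = 52.1250
Deviations from mean: 3.8750, -2.1250, 0.8750, -5.1250, 3.8750, -2.1250, 2.8750, -2.1250
Numerator Σ_{t=1}^{6}(y_t−ȳ)(y_{t+2}−ȳ) = 44.2188
Denominator Σ(y_t−ȳ)² = 78.8750
r_2 = 44.2188 / 78.8750 = 0.561

0.561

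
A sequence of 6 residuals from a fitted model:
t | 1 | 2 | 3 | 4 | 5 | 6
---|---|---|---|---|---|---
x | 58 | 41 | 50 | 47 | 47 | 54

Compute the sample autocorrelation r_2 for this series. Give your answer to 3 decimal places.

Mean x̄ = (58 + 41 + 50 + 47 + 47 + 54)/6 = 49.5000
Deviations from mean: 8.5000, -8.5000, 0.5000, -2.5000, -2.5000, 4.5000
Σ(x_t−x̄)(x_{t+2}−x̄) = (4.2500) + (21.2500) + (-1.2500) + (-11.2500) = 13.0000
Denominator Σ(x_t−x̄)² = 177.5000
r_2 = 13.0000 / 177.5000 = 0.073

0.073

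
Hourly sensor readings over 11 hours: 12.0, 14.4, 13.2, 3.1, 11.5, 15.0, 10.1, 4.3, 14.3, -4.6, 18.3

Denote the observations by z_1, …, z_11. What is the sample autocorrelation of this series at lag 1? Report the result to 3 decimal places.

Mean z̄ = (12.0 + 14.4 + 13.2 + 3.1 + 11.5 + 15.0 + 10.1 + 4.3 + 14.3 − 4.6 + 18.3)/11 = 10.1455
Numerator Σ_{t=1}^{10}(z_t−z̄)(z_{t+1}−z̄) = -209.3457
Denominator Σ(z_t−z̄)² = 441.2673
r_1 = -209.3457 / 441.2673 = -0.474

-0.474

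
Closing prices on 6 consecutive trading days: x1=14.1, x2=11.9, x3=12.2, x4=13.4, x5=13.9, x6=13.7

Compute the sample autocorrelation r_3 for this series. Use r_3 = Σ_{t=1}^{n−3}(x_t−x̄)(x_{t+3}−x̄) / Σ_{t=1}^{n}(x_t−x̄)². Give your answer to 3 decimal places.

Mean x̄ = (14.1 + 11.9 + 12.2 + 13.4 + 13.9 + 13.7)/6 = 13.2000
Deviations from mean: 0.9000, -1.3000, -1.0000, 0.2000, 0.7000, 0.5000
Σ(x_t−x̄)(x_{t+3}−x̄) = (0.1800) + (-0.9100) + (-0.5000) = -1.2300
Denominator Σ(x_t−x̄)² = 4.2800
r_3 = -1.2300 / 4.2800 = -0.287

-0.287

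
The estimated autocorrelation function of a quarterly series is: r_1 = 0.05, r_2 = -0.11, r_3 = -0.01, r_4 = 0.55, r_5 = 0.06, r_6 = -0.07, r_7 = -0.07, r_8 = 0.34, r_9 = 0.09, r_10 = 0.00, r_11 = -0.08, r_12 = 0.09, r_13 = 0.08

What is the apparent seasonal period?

The largest autocorrelation is r_4 = 0.55, with a weaker echo at lag 8 (0.34); the remaining lags stay at or below 0.09.
The dominant spike at lag 4 indicates a seasonal period of 4.

4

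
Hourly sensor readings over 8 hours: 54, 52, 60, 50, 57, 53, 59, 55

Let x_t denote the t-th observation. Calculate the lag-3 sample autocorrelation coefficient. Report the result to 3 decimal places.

Mean x̄ = (54 + 52 + 60 + 50 + 57 + 53 + 59 + 55)/8 = 55.0000
Deviations from mean: -1.0000, -3.0000, 5.0000, -5.0000, 2.0000, -2.0000, 4.0000, 0.0000
Σ(x_t−x̄)(x_{t+3}−x̄) = (5.0000) + (-6.0000) + (-10.0000) + (-20.0000) + (0.0000) = -31.0000
Denominator Σ(x_t−x̄)² = 84.0000
r_3 = -31.0000 / 84.0000 = -0.369

-0.369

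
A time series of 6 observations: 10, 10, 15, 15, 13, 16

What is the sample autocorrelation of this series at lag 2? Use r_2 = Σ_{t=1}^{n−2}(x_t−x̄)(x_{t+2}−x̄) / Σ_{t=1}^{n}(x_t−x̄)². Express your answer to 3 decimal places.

-0.193

Mean x̄ = (10 + 10 + 15 + 15 + 13 + 16)/6 = 13.1667
Deviations from mean: -3.1667, -3.1667, 1.8333, 1.8333, -0.1667, 2.8333
Σ(x_t−x̄)(x_{t+2}−x̄) = (-5.8056) + (-5.8056) + (-0.3056) + (5.1944) = -6.7222
Denominator Σ(x_t−x̄)² = 34.8333
r_2 = -6.7222 / 34.8333 = -0.193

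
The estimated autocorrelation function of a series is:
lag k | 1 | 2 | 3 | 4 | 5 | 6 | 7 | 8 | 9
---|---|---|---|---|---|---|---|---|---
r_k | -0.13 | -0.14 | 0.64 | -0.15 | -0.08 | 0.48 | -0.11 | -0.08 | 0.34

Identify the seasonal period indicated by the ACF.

3

The largest autocorrelation is r_3 = 0.64, with weaker echoes at lags 6 (0.48) and 9 (0.34); the remaining lags stay at or below -0.08.
The dominant spike at lag 3 indicates a seasonal period of 3.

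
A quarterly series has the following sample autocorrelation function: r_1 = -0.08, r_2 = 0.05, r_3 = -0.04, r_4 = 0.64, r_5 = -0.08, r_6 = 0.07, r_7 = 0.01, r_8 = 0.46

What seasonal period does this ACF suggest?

4

The largest autocorrelation is r_4 = 0.64, with a weaker echo at lag 8 (0.46); the remaining lags stay at or below 0.07.
The dominant spike at lag 4 indicates a seasonal period of 4.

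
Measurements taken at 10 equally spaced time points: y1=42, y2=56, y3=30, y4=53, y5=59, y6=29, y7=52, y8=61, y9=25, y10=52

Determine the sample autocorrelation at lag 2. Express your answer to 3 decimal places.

Mean ȳ = (42 + 56 + 30 + 53 + 59 + 29 + 52 + 61 + 25 + 52)/10 = 45.9000
Numerator Σ_{t=1}^{8}(y_t−ȳ)(y_{t+2}−ȳ) = -405.2200
Denominator Σ(y_t−ȳ)² = 1616.9000
r_2 = -405.2200 / 1616.9000 = -0.251

-0.251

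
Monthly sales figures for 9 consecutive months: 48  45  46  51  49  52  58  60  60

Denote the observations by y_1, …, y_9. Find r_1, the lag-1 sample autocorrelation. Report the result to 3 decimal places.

Mean ȳ = (48 + 45 + 46 + 51 + 49 + 52 + 58 + 60 + 60)/9 = 52.1111
Numerator Σ_{t=1}^{8}(y_t−ȳ)(y_{t+1}−ȳ) = 191.3210
Denominator Σ(y_t−ȳ)² = 274.8889
r_1 = 191.3210 / 274.8889 = 0.696

0.696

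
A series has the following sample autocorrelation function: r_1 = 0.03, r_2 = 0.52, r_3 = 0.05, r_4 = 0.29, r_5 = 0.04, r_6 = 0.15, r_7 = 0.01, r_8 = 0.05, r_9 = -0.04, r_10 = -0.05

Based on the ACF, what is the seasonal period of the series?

The largest autocorrelation is r_2 = 0.52, with weaker echoes at lags 4 (0.29) and 6 (0.15); the remaining lags stay at or below 0.05.
The dominant spike at lag 2 indicates a seasonal period of 2.

2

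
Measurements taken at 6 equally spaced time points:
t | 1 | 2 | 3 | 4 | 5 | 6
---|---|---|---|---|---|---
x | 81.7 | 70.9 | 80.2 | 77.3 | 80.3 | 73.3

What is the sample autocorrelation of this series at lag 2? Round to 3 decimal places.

0.229

Mean x̄ = (81.7 + 70.9 + 80.2 + 77.3 + 80.3 + 73.3)/6 = 77.2833
Σ(x_t−x̄)(x_{t+2}−x̄) = (12.8819) + (-0.1064) + (8.7986) + (-0.0664) = 21.5078
Denominator Σ(x_t−x̄)² = 93.7283
r_2 = 21.5078 / 93.7283 = 0.229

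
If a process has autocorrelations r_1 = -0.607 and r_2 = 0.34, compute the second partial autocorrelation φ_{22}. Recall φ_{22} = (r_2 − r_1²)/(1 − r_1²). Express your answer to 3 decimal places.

-0.045

φ_{22} = (r_2 − r_1²) / (1 − r_1²)
r_1² = (-0.607)² = 0.368449
Numerator = 0.34 − 0.3684 = -0.0284; denominator = 1 − 0.3684 = 0.6316
φ_{22} = -0.0284 / 0.6316 = -0.045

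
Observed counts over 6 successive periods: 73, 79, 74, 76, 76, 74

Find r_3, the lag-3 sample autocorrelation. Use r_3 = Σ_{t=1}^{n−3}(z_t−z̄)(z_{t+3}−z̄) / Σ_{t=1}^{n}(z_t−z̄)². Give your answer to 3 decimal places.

0.114

Mean z̄ = (73 + 79 + 74 + 76 + 76 + 74)/6 = 75.3333
Deviations from mean: -2.3333, 3.6667, -1.3333, 0.6667, 0.6667, -1.3333
Σ(z_t−z̄)(z_{t+3}−z̄) = (-1.5556) + (2.4444) + (1.7778) = 2.6667
Denominator Σ(z_t−z̄)² = 23.3333
r_3 = 2.6667 / 23.3333 = 0.114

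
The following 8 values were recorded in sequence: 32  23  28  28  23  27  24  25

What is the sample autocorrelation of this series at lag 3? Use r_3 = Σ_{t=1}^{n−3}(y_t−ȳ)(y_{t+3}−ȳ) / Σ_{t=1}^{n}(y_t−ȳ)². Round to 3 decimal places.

Mean ȳ = (32 + 23 + 28 + 28 + 23 + 27 + 24 + 25)/8 = 26.2500
Σ(y_t−ȳ)(y_{t+3}−ȳ) = (10.0625) + (10.5625) + (1.3125) + (-3.9375) + (4.0625) = 22.0625
Denominator Σ(y_t−ȳ)² = 67.5000
r_3 = 22.0625 / 67.5000 = 0.327

0.327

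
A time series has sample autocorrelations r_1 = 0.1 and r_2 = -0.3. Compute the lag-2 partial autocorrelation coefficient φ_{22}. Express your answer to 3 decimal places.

φ_{22} = (r_2 − r_1²) / (1 − r_1²)
r_1² = (0.1)² = 0.01
Numerator = -0.3 − 0.0100 = -0.3100; denominator = 1 − 0.0100 = 0.9900
φ_{22} = -0.3100 / 0.9900 = -0.313

-0.313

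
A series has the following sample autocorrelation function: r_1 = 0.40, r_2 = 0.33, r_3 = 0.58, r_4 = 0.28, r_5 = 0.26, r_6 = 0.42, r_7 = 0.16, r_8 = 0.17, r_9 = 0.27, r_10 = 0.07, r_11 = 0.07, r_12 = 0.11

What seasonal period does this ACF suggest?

3

The largest autocorrelation is r_3 = 0.58, with a weaker echo at lag 6 (0.42); the remaining lags stay at or below 0.40. The elevated value at lag 1 (0.40), dropping to 0.33 at lag 2, reflects decaying short-term dependence rather than seasonality.
The dominant spike at lag 3 indicates a seasonal period of 3.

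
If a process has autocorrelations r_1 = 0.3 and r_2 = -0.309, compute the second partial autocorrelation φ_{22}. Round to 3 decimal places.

-0.438

φ_{22} = (r_2 − r_1²) / (1 − r_1²)
r_1² = (0.3)² = 0.09
Numerator = -0.309 − 0.0900 = -0.3990; denominator = 1 − 0.0900 = 0.9100
φ_{22} = -0.3990 / 0.9100 = -0.438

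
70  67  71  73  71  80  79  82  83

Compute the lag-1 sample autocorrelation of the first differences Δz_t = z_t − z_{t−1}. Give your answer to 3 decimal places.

-0.597

First differences Δz: -3, 4, 2, -2, 9, -1, 3, 1
Mean of differences = 1.6250
Numerator Σ(Δz_t−Δz̄)(Δz_{t+1}−Δz̄) = -62.0156
Denominator Σ(Δz_t−Δz̄)² = 103.8750
r_1(Δz) = -62.0156 / 103.8750 = -0.597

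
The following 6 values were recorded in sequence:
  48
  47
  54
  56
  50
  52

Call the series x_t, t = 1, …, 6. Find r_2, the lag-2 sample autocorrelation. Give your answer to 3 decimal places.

Mean x̄ = (48 + 47 + 54 + 56 + 50 + 52)/6 = 51.1667
Σ(x_t−x̄)(x_{t+2}−x̄) = (-8.9722) + (-20.1389) + (-3.3056) + (4.0278) = -28.3889
Denominator Σ(x_t−x̄)² = 60.8333
r_2 = -28.3889 / 60.8333 = -0.467

-0.467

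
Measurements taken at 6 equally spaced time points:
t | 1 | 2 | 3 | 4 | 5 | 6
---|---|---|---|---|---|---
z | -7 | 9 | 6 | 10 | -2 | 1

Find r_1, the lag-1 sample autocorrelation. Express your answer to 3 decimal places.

Mean z̄ = (-7 + 9 + 6 + 10 − 2 + 1)/6 = 2.8333
Deviations from mean: -9.8333, 6.1667, 3.1667, 7.1667, -4.8333, -1.8333
Σ(z_t−z̄)(z_{t+1}−z̄) = (-60.6389) + (19.5278) + (22.6944) + (-34.6389) + (8.8611) = -44.1944
Denominator Σ(z_t−z̄)² = 222.8333
r_1 = -44.1944 / 222.8333 = -0.198

-0.198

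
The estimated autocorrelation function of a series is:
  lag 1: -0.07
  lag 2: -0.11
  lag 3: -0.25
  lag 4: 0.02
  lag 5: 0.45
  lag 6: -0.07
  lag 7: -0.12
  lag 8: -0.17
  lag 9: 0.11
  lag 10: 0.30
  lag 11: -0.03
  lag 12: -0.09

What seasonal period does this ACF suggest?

The largest autocorrelation is r_5 = 0.45, with a weaker echo at lag 10 (0.30); the remaining lags stay at or below 0.11.
The dominant spike at lag 5 indicates a seasonal period of 5.

5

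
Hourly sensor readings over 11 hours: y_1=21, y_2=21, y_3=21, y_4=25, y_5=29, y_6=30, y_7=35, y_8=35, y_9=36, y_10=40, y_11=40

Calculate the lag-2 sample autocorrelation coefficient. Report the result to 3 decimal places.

0.486

Mean ȳ = (21 + 21 + 21 + 25 + 29 + 30 + 35 + 35 + 36 + 40 + 40)/11 = 30.2727
Numerator Σ_{t=1}^{9}(y_t−ȳ)(y_{t+2}−ȳ) = 269.5785
Denominator Σ(y_t−ȳ)² = 554.1818
r_2 = 269.5785 / 554.1818 = 0.486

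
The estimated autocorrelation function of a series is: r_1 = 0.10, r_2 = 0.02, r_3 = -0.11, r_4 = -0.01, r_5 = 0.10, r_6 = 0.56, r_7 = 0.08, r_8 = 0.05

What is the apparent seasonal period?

The largest autocorrelation is r_6 = 0.56; the remaining lags stay at or below 0.10.
The dominant spike at lag 6 indicates a seasonal period of 6.

6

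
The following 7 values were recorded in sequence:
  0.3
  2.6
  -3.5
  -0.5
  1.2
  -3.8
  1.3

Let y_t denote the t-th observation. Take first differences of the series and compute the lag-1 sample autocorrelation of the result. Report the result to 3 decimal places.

-0.572

First differences Δy: 2.3, -6.1, 3.0, 1.7, -5.0, 5.1
Mean of differences = 0.1667
Numerator Σ(Δy_t−Δȳ)(Δy_{t+1}−Δȳ) = -60.1911
Denominator Σ(Δy_t−Δȳ)² = 105.2333
r_1(Δy) = -60.1911 / 105.2333 = -0.572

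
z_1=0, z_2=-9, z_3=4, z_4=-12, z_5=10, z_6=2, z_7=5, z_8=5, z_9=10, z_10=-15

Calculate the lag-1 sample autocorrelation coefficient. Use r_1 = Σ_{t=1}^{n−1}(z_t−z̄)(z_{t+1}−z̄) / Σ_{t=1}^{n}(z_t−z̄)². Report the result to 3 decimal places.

-0.346

Mean z̄ = (0 − 9 + 4 − 12 + 10 + 2 + 5 + 5 + 10 − 15)/10 = 0.0000
Numerator Σ_{t=1}^{9}(z_t−z̄)(z_{t+1}−z̄) = -249.0000
Denominator Σ(z_t−z̄)² = 720.0000
r_1 = -249.0000 / 720.0000 = -0.346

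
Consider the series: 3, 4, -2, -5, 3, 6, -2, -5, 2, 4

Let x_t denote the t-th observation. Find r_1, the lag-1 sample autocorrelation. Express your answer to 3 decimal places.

Mean x̄ = (3 + 4 − 2 − 5 + 3 + 6 − 2 − 5 + 2 + 4)/10 = 0.8000
Numerator Σ_{t=1}^{9}(x_t−x̄)(x_{t+1}−x̄) = 11.5600
Denominator Σ(x_t−x̄)² = 141.6000
r_1 = 11.5600 / 141.6000 = 0.082

0.082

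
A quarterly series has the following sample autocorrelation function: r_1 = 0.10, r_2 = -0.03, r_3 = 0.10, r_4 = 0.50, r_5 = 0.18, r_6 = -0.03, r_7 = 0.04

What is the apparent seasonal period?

The largest autocorrelation is r_4 = 0.50; the remaining lags stay at or below 0.18.
The dominant spike at lag 4 indicates a seasonal period of 4.

4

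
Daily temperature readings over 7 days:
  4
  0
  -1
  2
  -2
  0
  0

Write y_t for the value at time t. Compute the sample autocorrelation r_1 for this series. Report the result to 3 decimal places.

-0.243

Mean ȳ = (4 + 0 − 1 + 2 − 2 + 0 + 0)/7 = 0.4286
Deviations from mean: 3.5714, -0.4286, -1.4286, 1.5714, -2.4286, -0.4286, -0.4286
Numerator Σ_{t=1}^{6}(y_t−ȳ)(y_{t+1}−ȳ) = -5.7551
Denominator Σ(y_t−ȳ)² = 23.7143
r_1 = -5.7551 / 23.7143 = -0.243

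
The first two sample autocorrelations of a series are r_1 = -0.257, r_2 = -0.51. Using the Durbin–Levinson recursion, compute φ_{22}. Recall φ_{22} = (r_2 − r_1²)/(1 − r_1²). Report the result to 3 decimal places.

φ_{22} = (r_2 − r_1²) / (1 − r_1²)
r_1² = (-0.257)² = 0.066049
Numerator = -0.51 − 0.0660 = -0.5760; denominator = 1 − 0.0660 = 0.9340
φ_{22} = -0.5760 / 0.9340 = -0.617

-0.617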